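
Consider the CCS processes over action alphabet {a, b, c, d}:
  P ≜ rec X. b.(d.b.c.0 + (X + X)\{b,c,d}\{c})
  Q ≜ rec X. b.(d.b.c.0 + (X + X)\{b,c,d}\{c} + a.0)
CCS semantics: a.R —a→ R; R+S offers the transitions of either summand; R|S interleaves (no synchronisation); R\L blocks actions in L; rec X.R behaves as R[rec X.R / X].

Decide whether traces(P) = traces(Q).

P's transition system — 5 states:
  s0 = rec X. b.(d.b.c.0 + (X + X)\{b,c,d}\{c}) has moves —b→ s1
  s1 = d.b.c.0 + ((rec X. b.(d.b.c.0 + (X + X)\{b,c,d}\{c})) + (rec X. b.(d.b.c.0 + (X + X)\{b,c,d}\{c})))\{b,c,d}\{c} has moves —d→ s2
  s2 = b.c.0 has moves —b→ s3
  s3 = c.0 has moves —c→ s4
  s4 = 0 has moves deadlocked
Q's transition system — 5 states:
  t0 = rec X. b.(d.b.c.0 + (X + X)\{b,c,d}\{c} + a.0) has moves —b→ t1
  t1 = d.b.c.0 + ((rec X. b.(d.b.c.0 + (X + X)\{b,c,d}\{c} + a.0)) + (rec X. b.(d.b.c.0 + (X + X)\{b,c,d}\{c} + a.0)))\{b,c,d}\{c} + a.0 has moves —a→ t2, —d→ t3
  t2 = 0 has moves deadlocked
  t3 = b.c.0 has moves —b→ t4
  t4 = c.0 has moves —c→ t2
Trace ⟨ba⟩ through Q, begin at {t0}:
  step 1 (b): {t1}
  step 2 (a): {t2}
  ✓ Q
Trace ⟨ba⟩ through P, begin at {s0}:
  step 1 (b): {s1}
  step 2 (a): ∅  — P cannot continue

trace-distinct — witness ⟨ba⟩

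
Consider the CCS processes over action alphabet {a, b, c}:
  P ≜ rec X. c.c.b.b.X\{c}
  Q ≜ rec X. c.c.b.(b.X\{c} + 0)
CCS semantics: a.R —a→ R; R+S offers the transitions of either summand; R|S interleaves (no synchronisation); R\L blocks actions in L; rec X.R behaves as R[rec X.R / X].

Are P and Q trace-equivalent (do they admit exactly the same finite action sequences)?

P's transition system — 5 states:
  p0 = rec X. c.c.b.b.X\{c} has moves -c-> p1
  p1 = c.b.b.(rec X. c.c.b.b.X\{c})\{c} has moves -c-> p2
  p2 = b.b.(rec X. c.c.b.b.X\{c})\{c} has moves -b-> p3
  p3 = b.(rec X. c.c.b.b.X\{c})\{c} has moves -b-> p4
  p4 = (rec X. c.c.b.b.X\{c})\{c} has moves (no moves)
Q's transition system — 5 states:
  q0 = rec X. c.c.b.(b.X\{c} + 0) has moves -c-> q1
  q1 = c.b.(b.(rec X. c.c.b.(b.X\{c} + 0))\{c} + 0) has moves -c-> q2
  q2 = b.(b.(rec X. c.c.b.(b.X\{c} + 0))\{c} + 0) has moves -b-> q3
  q3 = b.(rec X. c.c.b.(b.X\{c} + 0))\{c} + 0 has moves -b-> q4
  q4 = (rec X. c.c.b.(b.X\{c} + 0))\{c} has moves (no moves)
Bisimilarity quotient blocks:
  B0 = {p0, q0}
  B1 = {p1, q1}
  B2 = {p2, q2}
  B3 = {p3, q3}
  B4 = {p4, q4}
p0 ∈ B0, q0 ∈ B0 → same block
Bisimilar ⇒ trace-equivalent.

traces(P) = traces(Q)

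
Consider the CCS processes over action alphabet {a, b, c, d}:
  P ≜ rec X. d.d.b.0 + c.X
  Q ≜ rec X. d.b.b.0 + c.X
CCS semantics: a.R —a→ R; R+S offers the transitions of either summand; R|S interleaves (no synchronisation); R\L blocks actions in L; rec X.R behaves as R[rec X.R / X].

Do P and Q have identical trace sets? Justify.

NO — witness ⟨dd⟩

P's transition system — 4 states:
  u0 = rec X. d.d.b.0 + c.X → -c-> u0, -d-> u1
  u1 = d.b.0 → -d-> u2
  u2 = b.0 → -b-> u3
  u3 = 0 → stopped
Q's transition system — 4 states:
  v0 = rec X. d.b.b.0 + c.X → -c-> v0, -d-> v1
  v1 = b.b.0 → -b-> v2
  v2 = b.0 → -b-> v3
  v3 = 0 → stopped
Trace ⟨dd⟩ through P, begin at {u0}:
  after d @ step 1: {u1}
  after d @ step 2: {u2}
  — P admits the full trace.
Trace ⟨dd⟩ through Q, begin at {v0}:
  after d @ step 1: {v1}
  after d @ step 2: no successor for Q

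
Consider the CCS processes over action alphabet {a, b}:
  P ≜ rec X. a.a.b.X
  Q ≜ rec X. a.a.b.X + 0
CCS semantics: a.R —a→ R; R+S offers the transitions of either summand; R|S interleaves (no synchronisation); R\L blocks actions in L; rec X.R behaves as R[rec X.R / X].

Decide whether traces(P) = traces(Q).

Reachable graph of P (3 states):
  p0 = rec X. a.a.b.X ⊢ --a--▸ p1
  p1 = a.b.(rec X. a.a.b.X) ⊢ --a--▸ p2
  p2 = b.(rec X. a.a.b.X) ⊢ --b--▸ p0
Reachable graph of Q (3 states):
  q0 = rec X. a.a.b.X + 0 ⊢ --a--▸ q1
  q1 = a.b.(rec X. a.a.b.X + 0) ⊢ --a--▸ q2
  q2 = b.(rec X. a.a.b.X + 0) ⊢ --b--▸ q0
Coarsest stable partition (strong bisimilarity classes):
  B0 = {p0, q0}
  B1 = {p1, q1}
  B2 = {p2, q2}
p0 ∈ B0, q0 ∈ B0 → same block
Bisimilar ⇒ trace-equivalent.

trace-equivalent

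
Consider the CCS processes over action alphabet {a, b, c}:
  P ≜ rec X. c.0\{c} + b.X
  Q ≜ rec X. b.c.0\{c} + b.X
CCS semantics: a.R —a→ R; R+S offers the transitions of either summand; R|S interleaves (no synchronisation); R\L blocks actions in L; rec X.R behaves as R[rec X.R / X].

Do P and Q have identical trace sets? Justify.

LTS(P): 2 reachable states
  s0 = rec X. c.0\{c} + b.X ⊢ —b→ s0, —c→ s1
  s1 = 0\{c} ⊢ ∅
LTS(Q): 3 reachable states
  t0 = rec X. b.c.0\{c} + b.X ⊢ —b→ t0, —b→ t1
  t1 = c.0\{c} ⊢ —c→ t2
  t2 = 0\{c} ⊢ ∅
Trace ⟨c⟩ through P, begin at {s0}:
  [1] c ⇒ {s1}
  ✓ P
Trace ⟨c⟩ through Q, begin at {t0}:
  [1] c ⇒ ∅ (Q stuck)

NO — witness ⟨c⟩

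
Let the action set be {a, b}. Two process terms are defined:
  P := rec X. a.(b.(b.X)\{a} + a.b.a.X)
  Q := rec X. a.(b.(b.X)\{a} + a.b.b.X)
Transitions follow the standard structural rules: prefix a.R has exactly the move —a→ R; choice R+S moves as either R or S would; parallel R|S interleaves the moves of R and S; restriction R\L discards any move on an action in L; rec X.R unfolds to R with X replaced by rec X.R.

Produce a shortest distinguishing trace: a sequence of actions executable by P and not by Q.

aaba

P's transition system — 6 states:
  p0 = rec X. a.(b.(b.X)\{a} + a.b.a.X) ⊢ --a--▸ p1
  p1 = b.(b.(rec X. a.(b.(b.X)\{a} + a.b.a.X)))\{a} + a.b.a.(rec X. a.(b.(b.X)\{a} + a.b.a.X)) ⊢ --a--▸ p2, --b--▸ p3
  p2 = b.a.(rec X. a.(b.(b.X)\{a} + a.b.a.X)) ⊢ --b--▸ p4
  p3 = (b.(rec X. a.(b.(b.X)\{a} + a.b.a.X)))\{a} ⊢ --b--▸ p5
  p4 = a.(rec X. a.(b.(b.X)\{a} + a.b.a.X)) ⊢ --a--▸ p0
  p5 = (rec X. a.(b.(b.X)\{a} + a.b.a.X))\{a} ⊢ stopped
Q's transition system — 6 states:
  q0 = rec X. a.(b.(b.X)\{a} + a.b.b.X) ⊢ --a--▸ q1
  q1 = b.(b.(rec X. a.(b.(b.X)\{a} + a.b.b.X)))\{a} + a.b.b.(rec X. a.(b.(b.X)\{a} + a.b.b.X)) ⊢ --a--▸ q2, --b--▸ q3
  q2 = b.b.(rec X. a.(b.(b.X)\{a} + a.b.b.X)) ⊢ --b--▸ q4
  q3 = (b.(rec X. a.(b.(b.X)\{a} + a.b.b.X)))\{a} ⊢ --b--▸ q5
  q4 = b.(rec X. a.(b.(b.X)\{a} + a.b.b.X)) ⊢ --b--▸ q0
  q5 = (rec X. a.(b.(b.X)\{a} + a.b.b.X))\{a} ⊢ stopped
Executing aaba from P (initial set {p0}):
  [1] a ⇒ {p1}
  [2] a ⇒ {p2}
  [3] b ⇒ {p4}
  [4] a ⇒ {p0}
  P completes σ.
Executing aaba from Q (initial set {q0}):
  [1] a ⇒ {q1}
  [2] a ⇒ {q2}
  [3] b ⇒ {q4}
  [4] a ⇒ no successor for Q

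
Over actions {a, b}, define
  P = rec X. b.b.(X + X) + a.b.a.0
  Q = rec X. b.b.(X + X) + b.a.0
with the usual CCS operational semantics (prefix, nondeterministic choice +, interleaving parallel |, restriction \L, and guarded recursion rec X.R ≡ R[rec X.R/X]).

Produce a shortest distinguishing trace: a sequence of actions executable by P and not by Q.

a

Reachable graph of P (6 states):
  p0 = rec X. b.b.(X + X) + a.b.a.0 has moves —a→ p1, —b→ p2
  p1 = b.a.0 has moves —b→ p3
  p2 = b.((rec X. b.b.(X + X) + a.b.a.0) + (rec X. b.b.(X + X) + a.b.a.0)) has moves —b→ p4
  p3 = a.0 has moves —a→ p5
  p4 = (rec X. b.b.(X + X) + a.b.a.0) + (rec X. b.b.(X + X) + a.b.a.0) has moves —a→ p1, —b→ p2
  p5 = 0 has moves ∅
Reachable graph of Q (5 states):
  q0 = rec X. b.b.(X + X) + b.a.0 has moves —b→ q1, —b→ q2
  q1 = a.0 has moves —a→ q3
  q2 = b.((rec X. b.b.(X + X) + b.a.0) + (rec X. b.b.(X + X) + b.a.0)) has moves —b→ q4
  q3 = 0 has moves ∅
  q4 = (rec X. b.b.(X + X) + b.a.0) + (rec X. b.b.(X + X) + b.a.0) has moves —b→ q1, —b→ q2
Run σ = ⟨a⟩ on P: start {p0}
  [1] a ⇒ {p1}
  ✓ P
Run σ = ⟨a⟩ on Q: start {q0}
  [1] a ⇒ no successor for Q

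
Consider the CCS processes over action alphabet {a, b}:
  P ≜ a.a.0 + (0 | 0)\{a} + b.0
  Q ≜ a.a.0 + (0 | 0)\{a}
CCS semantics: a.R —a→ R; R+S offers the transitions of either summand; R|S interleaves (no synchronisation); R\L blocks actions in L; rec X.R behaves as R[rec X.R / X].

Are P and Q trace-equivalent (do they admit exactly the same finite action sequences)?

trace-distinct — witness ⟨b⟩

LTS(P): 3 reachable states
  u0 = a.a.0 + (0 | 0)\{a} + b.0 has moves —a→ u1, —b→ u2
  u1 = a.0 has moves —a→ u2
  u2 = 0 has moves ∅
LTS(Q): 3 reachable states
  v0 = a.a.0 + (0 | 0)\{a} has moves —a→ v1
  v1 = a.0 has moves —a→ v2
  v2 = 0 has moves ∅
Run σ = ⟨b⟩ on P: start {u0}
  step 1 (b): {u2}
  ✓ P
Run σ = ⟨b⟩ on Q: start {v0}
  step 1 (b): no successor for Q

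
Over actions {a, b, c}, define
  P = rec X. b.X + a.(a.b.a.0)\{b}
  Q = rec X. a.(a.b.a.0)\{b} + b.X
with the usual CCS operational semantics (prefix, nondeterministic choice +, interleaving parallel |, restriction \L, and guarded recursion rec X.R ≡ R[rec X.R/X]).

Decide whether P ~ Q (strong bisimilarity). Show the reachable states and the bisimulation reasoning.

YES

P's transition system — 3 states:
  u0 = rec X. b.X + a.(a.b.a.0)\{b} | ··a··> u1, ··b··> u0
  u1 = (a.b.a.0)\{b} | ··a··> u2
  u2 = (b.a.0)\{b} | stopped
Q's transition system — 3 states:
  v0 = rec X. a.(a.b.a.0)\{b} + b.X | ··a··> v1, ··b··> v0
  v1 = (a.b.a.0)\{b} | ··a··> v2
  v2 = (b.a.0)\{b} | stopped
Coarsest stable partition (strong bisimilarity classes):
  B0 = {u0, v0}
  B1 = {u1, v1}
  B2 = {u2, v2}
u0 ∈ B0, v0 ∈ B0 → same block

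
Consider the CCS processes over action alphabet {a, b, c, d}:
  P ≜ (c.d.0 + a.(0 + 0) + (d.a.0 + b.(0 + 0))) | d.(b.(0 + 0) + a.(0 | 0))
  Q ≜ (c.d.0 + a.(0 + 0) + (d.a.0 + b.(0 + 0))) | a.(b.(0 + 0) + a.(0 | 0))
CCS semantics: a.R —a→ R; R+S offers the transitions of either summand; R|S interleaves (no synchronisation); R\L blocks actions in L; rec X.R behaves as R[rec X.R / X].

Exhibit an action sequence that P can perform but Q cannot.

LTS(P): 20 reachable states
  m0 = (c.d.0 + a.(0 + 0) + (d.a.0 + b.(0 + 0))) | d.(b.(0 + 0) + a.(0 | 0)) :: —a→ m1, —b→ m1, —c→ m2, —d→ m3, —d→ m4
  m1 = (0 + 0) | d.(b.(0 + 0) + a.(0 | 0)) :: —d→ m5
  m2 = d.0 | d.(b.(0 + 0) + a.(0 | 0)) :: —d→ m6, —d→ m7
  m3 = (c.d.0 + a.(0 + 0) + (d.a.0 + b.(0 + 0))) | (b.(0 + 0) + a.(0 | 0)) :: —a→ m5, —a→ m8, —b→ m5, —b→ m9, —c→ m7, —d→ m10
  m4 = a.0 | d.(b.(0 + 0) + a.(0 | 0)) :: —a→ m6, —d→ m10
  m5 = (0 + 0) | (b.(0 + 0) + a.(0 | 0)) :: —a→ m11, —b→ m12
  m6 = 0 | d.(b.(0 + 0) + a.(0 | 0)) :: —d→ m13
  m7 = d.0 | (b.(0 + 0) + a.(0 | 0)) :: —a→ m14, —b→ m15, —d→ m13
  m8 = (c.d.0 + a.(0 + 0) + (d.a.0 + b.(0 + 0))) | (0 | 0) :: —a→ m11, —b→ m11, —c→ m14, —d→ m16
  m9 = (c.d.0 + a.(0 + 0) + (d.a.0 + b.(0 + 0))) | (0 + 0) :: —a→ m12, —b→ m12, —c→ m15, —d→ m17
  m10 = a.0 | (b.(0 + 0) + a.(0 | 0)) :: —a→ m13, —a→ m16, —b→ m17
  m11 = (0 + 0) | (0 | 0) :: ∅
  m12 = (0 + 0) | (0 + 0) :: ∅
  m13 = 0 | (b.(0 + 0) + a.(0 | 0)) :: —a→ m18, —b→ m19
  m14 = d.0 | (0 | 0) :: —d→ m18
  m15 = d.0 | (0 + 0) :: —d→ m19
  m16 = a.0 | (0 | 0) :: —a→ m18
  m17 = a.0 | (0 + 0) :: —a→ m19
  m18 = 0 | (0 | 0) :: ∅
  m19 = 0 | (0 + 0) :: ∅
LTS(Q): 20 reachable states
  n0 = (c.d.0 + a.(0 + 0) + (d.a.0 + b.(0 + 0))) | a.(b.(0 + 0) + a.(0 | 0)) :: —a→ n1, —a→ n2, —b→ n1, —c→ n3, —d→ n4
  n1 = (0 + 0) | a.(b.(0 + 0) + a.(0 | 0)) :: —a→ n5
  n2 = (c.d.0 + a.(0 + 0) + (d.a.0 + b.(0 + 0))) | (b.(0 + 0) + a.(0 | 0)) :: —a→ n5, —a→ n6, —b→ n5, —b→ n7, —c→ n8, —d→ n9
  n3 = d.0 | a.(b.(0 + 0) + a.(0 | 0)) :: —a→ n8, —d→ n10
  n4 = a.0 | a.(b.(0 + 0) + a.(0 | 0)) :: —a→ n10, —a→ n9
  n5 = (0 + 0) | (b.(0 + 0) + a.(0 | 0)) :: —a→ n11, —b→ n12
  n6 = (c.d.0 + a.(0 + 0) + (d.a.0 + b.(0 + 0))) | (0 | 0) :: —a→ n11, —b→ n11, —c→ n13, —d→ n14
  n7 = (c.d.0 + a.(0 + 0) + (d.a.0 + b.(0 + 0))) | (0 + 0) :: —a→ n12, —b→ n12, —c→ n15, —d→ n16
  n8 = d.0 | (b.(0 + 0) + a.(0 | 0)) :: —a→ n13, —b→ n15, —d→ n17
  n9 = a.0 | (b.(0 + 0) + a.(0 | 0)) :: —a→ n14, —a→ n17, —b→ n16
  n10 = 0 | a.(b.(0 + 0) + a.(0 | 0)) :: —a→ n17
  n11 = (0 + 0) | (0 | 0) :: ∅
  n12 = (0 + 0) | (0 + 0) :: ∅
  n13 = d.0 | (0 | 0) :: —d→ n18
  n14 = a.0 | (0 | 0) :: —a→ n18
  n15 = d.0 | (0 + 0) :: —d→ n19
  n16 = a.0 | (0 + 0) :: —a→ n19
  n17 = 0 | (b.(0 + 0) + a.(0 | 0)) :: —a→ n18, —b→ n19
  n18 = 0 | (0 | 0) :: ∅
  n19 = 0 | (0 + 0) :: ∅
Executing bd from P (initial set {m0}):
  step 1 (b): {m1}
  step 2 (d): {m5}
  ✓ P
Executing bd from Q (initial set {n0}):
  step 1 (b): {n1}
  step 2 (d): ∅ (Q stuck)

bd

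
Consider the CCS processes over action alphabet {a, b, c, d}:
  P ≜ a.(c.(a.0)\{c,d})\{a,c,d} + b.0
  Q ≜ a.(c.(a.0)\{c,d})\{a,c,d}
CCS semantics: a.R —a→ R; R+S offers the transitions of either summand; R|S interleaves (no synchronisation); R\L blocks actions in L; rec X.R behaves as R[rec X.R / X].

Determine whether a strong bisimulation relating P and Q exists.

LTS(P): 3 reachable states
  p0 = a.(c.(a.0)\{c,d})\{a,c,d} + b.0 | —a→ p1, —b→ p2
  p1 = (c.(a.0)\{c,d})\{a,c,d} | ∅
  p2 = 0 | ∅
LTS(Q): 2 reachable states
  q0 = a.(c.(a.0)\{c,d})\{a,c,d} | —a→ q1
  q1 = (c.(a.0)\{c,d})\{a,c,d} | ∅
Partition-refinement fixed point:
  B0 = {p0}
  B1 = {p1, p2, q1}
  B2 = {q0}
p0 ∈ B0, q0 ∈ B2 → different blocks

P ≁ Q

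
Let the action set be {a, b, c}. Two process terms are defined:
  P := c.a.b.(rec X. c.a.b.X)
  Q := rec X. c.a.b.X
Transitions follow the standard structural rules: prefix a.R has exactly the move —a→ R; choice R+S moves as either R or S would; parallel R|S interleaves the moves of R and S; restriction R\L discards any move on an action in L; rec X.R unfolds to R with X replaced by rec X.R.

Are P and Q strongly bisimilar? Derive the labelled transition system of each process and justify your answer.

P's transition system — 4 states:
  p0 = c.a.b.(rec X. c.a.b.X) has moves -c-> p1
  p1 = a.b.(rec X. c.a.b.X) has moves -a-> p2
  p2 = b.(rec X. c.a.b.X) has moves -b-> p3
  p3 = rec X. c.a.b.X has moves -c-> p1
Q's transition system — 3 states:
  q0 = rec X. c.a.b.X has moves -c-> q1
  q1 = a.b.(rec X. c.a.b.X) has moves -a-> q2
  q2 = b.(rec X. c.a.b.X) has moves -b-> q0
Coarsest stable partition (strong bisimilarity classes):
  B0 = {p0, p3, q0}
  B1 = {p1, q1}
  B2 = {p2, q2}
p0 ∈ B0, q0 ∈ B0 → same block

P ~ Q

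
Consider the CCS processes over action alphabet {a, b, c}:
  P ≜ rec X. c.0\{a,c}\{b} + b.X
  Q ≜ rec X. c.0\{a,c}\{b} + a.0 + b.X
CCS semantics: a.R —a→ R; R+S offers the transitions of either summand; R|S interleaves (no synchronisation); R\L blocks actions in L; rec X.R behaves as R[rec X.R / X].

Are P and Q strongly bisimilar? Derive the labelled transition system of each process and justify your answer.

LTS(P): 2 reachable states
  m0 = rec X. c.0\{a,c}\{b} + b.X ⊢ —b→ m0, —c→ m1
  m1 = 0\{a,c}\{b} ⊢ ·
LTS(Q): 3 reachable states
  n0 = rec X. c.0\{a,c}\{b} + a.0 + b.X ⊢ —a→ n1, —b→ n0, —c→ n2
  n1 = 0 ⊢ ·
  n2 = 0\{a,c}\{b} ⊢ ·
Partition-refinement fixed point:
  B0 = {m0}
  B1 = {m1, n1, n2}
  B2 = {n0}
m0 ∈ B0, n0 ∈ B2 → different blocks

P ≁ Q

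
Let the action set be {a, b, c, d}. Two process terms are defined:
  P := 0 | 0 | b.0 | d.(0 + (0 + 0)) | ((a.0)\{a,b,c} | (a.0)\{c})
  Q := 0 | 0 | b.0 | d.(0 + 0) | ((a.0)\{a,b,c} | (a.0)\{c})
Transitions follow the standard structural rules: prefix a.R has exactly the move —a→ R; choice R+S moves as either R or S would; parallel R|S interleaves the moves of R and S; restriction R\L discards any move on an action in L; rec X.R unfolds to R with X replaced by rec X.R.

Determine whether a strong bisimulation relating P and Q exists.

YES

P's transition system — 8 states:
  p0 = 0 | 0 | b.0 | d.(0 + (0 + 0)) | ((a.0)\{a,b,c} | (a.0)\{c}) ⊢ --a--▸ p1, --b--▸ p2, --d--▸ p3
  p1 = 0 | 0 | b.0 | d.(0 + (0 + 0)) | ((a.0)\{a,b,c} | 0\{c}) ⊢ --b--▸ p4, --d--▸ p5
  p2 = 0 | 0 | 0 | d.(0 + (0 + 0)) | ((a.0)\{a,b,c} | (a.0)\{c}) ⊢ --a--▸ p4, --d--▸ p6
  p3 = 0 | 0 | b.0 | (0 + (0 + 0)) | ((a.0)\{a,b,c} | (a.0)\{c}) ⊢ --a--▸ p5, --b--▸ p6
  p4 = 0 | 0 | 0 | d.(0 + (0 + 0)) | ((a.0)\{a,b,c} | 0\{c}) ⊢ --d--▸ p7
  p5 = 0 | 0 | b.0 | (0 + (0 + 0)) | ((a.0)\{a,b,c} | 0\{c}) ⊢ --b--▸ p7
  p6 = 0 | 0 | 0 | (0 + (0 + 0)) | ((a.0)\{a,b,c} | (a.0)\{c}) ⊢ --a--▸ p7
  p7 = 0 | 0 | 0 | (0 + (0 + 0)) | ((a.0)\{a,b,c} | 0\{c}) ⊢ ∅
Q's transition system — 8 states:
  q0 = 0 | 0 | b.0 | d.(0 + 0) | ((a.0)\{a,b,c} | (a.0)\{c}) ⊢ --a--▸ q1, --b--▸ q2, --d--▸ q3
  q1 = 0 | 0 | b.0 | d.(0 + 0) | ((a.0)\{a,b,c} | 0\{c}) ⊢ --b--▸ q4, --d--▸ q5
  q2 = 0 | 0 | 0 | d.(0 + 0) | ((a.0)\{a,b,c} | (a.0)\{c}) ⊢ --a--▸ q4, --d--▸ q6
  q3 = 0 | 0 | b.0 | (0 + 0) | ((a.0)\{a,b,c} | (a.0)\{c}) ⊢ --a--▸ q5, --b--▸ q6
  q4 = 0 | 0 | 0 | d.(0 + 0) | ((a.0)\{a,b,c} | 0\{c}) ⊢ --d--▸ q7
  q5 = 0 | 0 | b.0 | (0 + 0) | ((a.0)\{a,b,c} | 0\{c}) ⊢ --b--▸ q7
  q6 = 0 | 0 | 0 | (0 + 0) | ((a.0)\{a,b,c} | (a.0)\{c}) ⊢ --a--▸ q7
  q7 = 0 | 0 | 0 | (0 + 0) | ((a.0)\{a,b,c} | 0\{c}) ⊢ ∅
Partition-refinement fixed point:
  B0 = {p0, q0}
  B1 = {p1, q1}
  B2 = {p4, q4}
  B3 = {p7, q7}
  B4 = {p5, q5}
  B5 = {p2, q2}
  B6 = {p6, q6}
  B7 = {p3, q3}
p0 ∈ B0, q0 ∈ B0 → same block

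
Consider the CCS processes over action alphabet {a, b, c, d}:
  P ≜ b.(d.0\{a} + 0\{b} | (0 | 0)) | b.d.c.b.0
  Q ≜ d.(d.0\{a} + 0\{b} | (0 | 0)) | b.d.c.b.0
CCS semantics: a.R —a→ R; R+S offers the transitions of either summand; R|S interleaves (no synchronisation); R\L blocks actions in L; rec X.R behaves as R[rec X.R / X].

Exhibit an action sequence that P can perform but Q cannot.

bb

LTS(P): 15 reachable states
  p0 = b.(d.0\{a} + 0\{b} | (0 | 0)) | b.d.c.b.0 | =b=> p1, =b=> p2
  p1 = (d.0\{a} + 0\{b} | (0 | 0)) | b.d.c.b.0 | =b=> p3, =d=> p4
  p2 = b.(d.0\{a} + 0\{b} | (0 | 0)) | d.c.b.0 | =b=> p3, =d=> p5
  p3 = (d.0\{a} + 0\{b} | (0 | 0)) | d.c.b.0 | =d=> p6, =d=> p7
  p4 = 0\{a} | b.d.c.b.0 | =b=> p7
  p5 = b.(d.0\{a} + 0\{b} | (0 | 0)) | c.b.0 | =b=> p6, =c=> p8
  p6 = (d.0\{a} + 0\{b} | (0 | 0)) | c.b.0 | =c=> p9, =d=> p10
  p7 = 0\{a} | d.c.b.0 | =d=> p10
  p8 = b.(d.0\{a} + 0\{b} | (0 | 0)) | b.0 | =b=> p11, =b=> p9
  p9 = (d.0\{a} + 0\{b} | (0 | 0)) | b.0 | =b=> p12, =d=> p13
  p10 = 0\{a} | c.b.0 | =c=> p13
  p11 = b.(d.0\{a} + 0\{b} | (0 | 0)) | 0 | =b=> p12
  p12 = (d.0\{a} + 0\{b} | (0 | 0)) | 0 | =d=> p14
  p13 = 0\{a} | b.0 | =b=> p14
  p14 = 0\{a} | 0 | stopped
LTS(Q): 15 reachable states
  q0 = d.(d.0\{a} + 0\{b} | (0 | 0)) | b.d.c.b.0 | =b=> q1, =d=> q2
  q1 = d.(d.0\{a} + 0\{b} | (0 | 0)) | d.c.b.0 | =d=> q3, =d=> q4
  q2 = (d.0\{a} + 0\{b} | (0 | 0)) | b.d.c.b.0 | =b=> q3, =d=> q5
  q3 = (d.0\{a} + 0\{b} | (0 | 0)) | d.c.b.0 | =d=> q6, =d=> q7
  q4 = d.(d.0\{a} + 0\{b} | (0 | 0)) | c.b.0 | =c=> q8, =d=> q6
  q5 = 0\{a} | b.d.c.b.0 | =b=> q7
  q6 = (d.0\{a} + 0\{b} | (0 | 0)) | c.b.0 | =c=> q9, =d=> q10
  q7 = 0\{a} | d.c.b.0 | =d=> q10
  q8 = d.(d.0\{a} + 0\{b} | (0 | 0)) | b.0 | =b=> q11, =d=> q9
  q9 = (d.0\{a} + 0\{b} | (0 | 0)) | b.0 | =b=> q12, =d=> q13
  q10 = 0\{a} | c.b.0 | =c=> q13
  q11 = d.(d.0\{a} + 0\{b} | (0 | 0)) | 0 | =d=> q12
  q12 = (d.0\{a} + 0\{b} | (0 | 0)) | 0 | =d=> q14
  q13 = 0\{a} | b.0 | =b=> q14
  q14 = 0\{a} | 0 | stopped
Run σ = ⟨bb⟩ on P: start {p0}
  step 1 (b): {p1, p2}
  step 2 (b): {p3}
  P completes σ.
Run σ = ⟨bb⟩ on Q: start {q0}
  step 1 (b): {q1}
  step 2 (b): ∅ (Q stuck)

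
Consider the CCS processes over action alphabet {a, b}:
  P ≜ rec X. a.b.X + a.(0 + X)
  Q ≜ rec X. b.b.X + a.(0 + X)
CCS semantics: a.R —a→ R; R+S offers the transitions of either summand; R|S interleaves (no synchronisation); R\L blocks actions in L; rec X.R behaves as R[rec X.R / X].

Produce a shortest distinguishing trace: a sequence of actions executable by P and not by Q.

Reachable graph of P (3 states):
  m0 = rec X. a.b.X + a.(0 + X) ⊢ —a→ m1, —a→ m2
  m1 = 0 + (rec X. a.b.X + a.(0 + X)) ⊢ —a→ m1, —a→ m2
  m2 = b.(rec X. a.b.X + a.(0 + X)) ⊢ —b→ m0
Reachable graph of Q (3 states):
  n0 = rec X. b.b.X + a.(0 + X) ⊢ —a→ n1, —b→ n2
  n1 = 0 + (rec X. b.b.X + a.(0 + X)) ⊢ —a→ n1, —b→ n2
  n2 = b.(rec X. b.b.X + a.(0 + X)) ⊢ —b→ n0
Trace ⟨aba⟩ through P, begin at {m0}:
  after a @ step 1: {m1, m2}
  after b @ step 2: {m0}
  after a @ step 3: {m1, m2}
  ✓ P
Trace ⟨aba⟩ through Q, begin at {n0}:
  after a @ step 1: {n1}
  after b @ step 2: {n2}
  after a @ step 3: ∅  — Q cannot continue

aba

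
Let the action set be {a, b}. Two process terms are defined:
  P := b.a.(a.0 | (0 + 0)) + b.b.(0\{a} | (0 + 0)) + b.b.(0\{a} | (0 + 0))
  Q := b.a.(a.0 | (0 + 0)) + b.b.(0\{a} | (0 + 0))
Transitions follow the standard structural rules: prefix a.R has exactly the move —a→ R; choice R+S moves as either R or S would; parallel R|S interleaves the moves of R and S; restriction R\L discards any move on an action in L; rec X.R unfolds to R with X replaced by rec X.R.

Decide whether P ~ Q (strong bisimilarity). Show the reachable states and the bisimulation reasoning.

P's transition system — 6 states:
  m0 = b.a.(a.0 | (0 + 0)) + b.b.(0\{a} | (0 + 0)) + b.b.(0\{a} | (0 + 0)) has moves ··b··> m1, ··b··> m2
  m1 = a.(a.0 | (0 + 0)) has moves ··a··> m3
  m2 = b.(0\{a} | (0 + 0)) has moves ··b··> m4
  m3 = a.0 | (0 + 0) has moves ··a··> m5
  m4 = 0\{a} | (0 + 0) has moves (no moves)
  m5 = 0 | (0 + 0) has moves (no moves)
Q's transition system — 6 states:
  n0 = b.a.(a.0 | (0 + 0)) + b.b.(0\{a} | (0 + 0)) has moves ··b··> n1, ··b··> n2
  n1 = a.(a.0 | (0 + 0)) has moves ··a··> n3
  n2 = b.(0\{a} | (0 + 0)) has moves ··b··> n4
  n3 = a.0 | (0 + 0) has moves ··a··> n5
  n4 = 0\{a} | (0 + 0) has moves (no moves)
  n5 = 0 | (0 + 0) has moves (no moves)
Partition-refinement fixed point:
  B0 = {m0, n0}
  B1 = {m2, n2}
  B2 = {m4, m5, n4, n5}
  B3 = {m1, n1}
  B4 = {m3, n3}
m0 ∈ B0, n0 ∈ B0 → same block

YES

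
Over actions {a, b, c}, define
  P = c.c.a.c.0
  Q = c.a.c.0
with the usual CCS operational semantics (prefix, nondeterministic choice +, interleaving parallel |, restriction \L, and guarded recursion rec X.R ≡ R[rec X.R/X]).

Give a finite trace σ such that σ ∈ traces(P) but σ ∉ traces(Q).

Reachable graph of P (5 states):
  s0 = c.c.a.c.0 → --c--▸ s1
  s1 = c.a.c.0 → --c--▸ s2
  s2 = a.c.0 → --a--▸ s3
  s3 = c.0 → --c--▸ s4
  s4 = 0 → ·
Reachable graph of Q (4 states):
  t0 = c.a.c.0 → --c--▸ t1
  t1 = a.c.0 → --a--▸ t2
  t2 = c.0 → --c--▸ t3
  t3 = 0 → ·
Executing cc from P (initial set {s0}):
  [1] c ⇒ {s1}
  [2] c ⇒ {s2}
  — P admits the full trace.
Executing cc from Q (initial set {t0}):
  [1] c ⇒ {t1}
  [2] c ⇒ no successor for Q

cc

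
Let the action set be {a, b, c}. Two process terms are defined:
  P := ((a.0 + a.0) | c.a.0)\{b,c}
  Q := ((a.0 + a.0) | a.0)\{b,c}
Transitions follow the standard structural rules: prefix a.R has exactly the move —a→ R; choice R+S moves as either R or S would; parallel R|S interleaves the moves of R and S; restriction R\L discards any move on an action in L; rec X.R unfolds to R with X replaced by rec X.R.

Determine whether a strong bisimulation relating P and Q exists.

P's transition system — 2 states:
  u0 = ((a.0 + a.0) | c.a.0)\{b,c} :: -a-> u1
  u1 = (0 | c.a.0)\{b,c} :: (no moves)
Q's transition system — 4 states:
  v0 = ((a.0 + a.0) | a.0)\{b,c} :: -a-> v1, -a-> v2
  v1 = ((a.0 + a.0) | 0)\{b,c} :: -a-> v3
  v2 = (0 | a.0)\{b,c} :: -a-> v3
  v3 = (0 | 0)\{b,c} :: (no moves)
Coarsest stable partition (strong bisimilarity classes):
  B0 = {u0, v1, v2}
  B1 = {u1, v3}
  B2 = {v0}
u0 ∈ B0, v0 ∈ B2 → different blocks

not bisimilar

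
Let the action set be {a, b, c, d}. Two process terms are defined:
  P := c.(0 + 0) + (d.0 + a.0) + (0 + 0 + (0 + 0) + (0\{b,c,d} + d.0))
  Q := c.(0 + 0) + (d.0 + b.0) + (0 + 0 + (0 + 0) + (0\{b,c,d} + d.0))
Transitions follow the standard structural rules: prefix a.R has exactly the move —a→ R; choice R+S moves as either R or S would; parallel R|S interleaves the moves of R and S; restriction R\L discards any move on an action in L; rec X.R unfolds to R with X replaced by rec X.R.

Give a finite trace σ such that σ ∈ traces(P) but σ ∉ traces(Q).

a

LTS(P): 3 reachable states
  s0 = c.(0 + 0) + (d.0 + a.0) + (0 + 0 + (0 + 0) + (0\{b,c,d} + d.0)) has moves =a=> s1, =c=> s2, =d=> s1
  s1 = 0 has moves (no moves)
  s2 = 0 + 0 has moves (no moves)
LTS(Q): 3 reachable states
  t0 = c.(0 + 0) + (d.0 + b.0) + (0 + 0 + (0 + 0) + (0\{b,c,d} + d.0)) has moves =b=> t1, =c=> t2, =d=> t1
  t1 = 0 has moves (no moves)
  t2 = 0 + 0 has moves (no moves)
Executing a from P (initial set {s0}):
  after a @ step 1: {s1}
  — P admits the full trace.
Executing a from Q (initial set {t0}):
  after a @ step 1: ∅  — Q cannot continue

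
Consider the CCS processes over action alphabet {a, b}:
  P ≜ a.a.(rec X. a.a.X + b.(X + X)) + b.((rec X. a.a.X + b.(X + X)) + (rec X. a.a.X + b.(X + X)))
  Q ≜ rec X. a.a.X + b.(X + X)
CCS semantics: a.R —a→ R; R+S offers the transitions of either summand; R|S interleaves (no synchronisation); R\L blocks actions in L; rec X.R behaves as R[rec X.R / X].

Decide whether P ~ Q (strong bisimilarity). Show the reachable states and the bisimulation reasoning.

Reachable graph of P (4 states):
  u0 = a.a.(rec X. a.a.X + b.(X + X)) + b.((rec X. a.a.X + b.(X + X)) + (rec X. a.a.X + b.(X + X))) ⊢ -a-> u1, -b-> u2
  u1 = a.(rec X. a.a.X + b.(X + X)) ⊢ -a-> u3
  u2 = (rec X. a.a.X + b.(X + X)) + (rec X. a.a.X + b.(X + X)) ⊢ -a-> u1, -b-> u2
  u3 = rec X. a.a.X + b.(X + X) ⊢ -a-> u1, -b-> u2
Reachable graph of Q (3 states):
  v0 = rec X. a.a.X + b.(X + X) ⊢ -a-> v1, -b-> v2
  v1 = a.(rec X. a.a.X + b.(X + X)) ⊢ -a-> v0
  v2 = (rec X. a.a.X + b.(X + X)) + (rec X. a.a.X + b.(X + X)) ⊢ -a-> v1, -b-> v2
Bisimilarity quotient blocks:
  B0 = {u0, u2, u3, v0, v2}
  B1 = {u1, v1}
u0 ∈ B0, v0 ∈ B0 → same block

YES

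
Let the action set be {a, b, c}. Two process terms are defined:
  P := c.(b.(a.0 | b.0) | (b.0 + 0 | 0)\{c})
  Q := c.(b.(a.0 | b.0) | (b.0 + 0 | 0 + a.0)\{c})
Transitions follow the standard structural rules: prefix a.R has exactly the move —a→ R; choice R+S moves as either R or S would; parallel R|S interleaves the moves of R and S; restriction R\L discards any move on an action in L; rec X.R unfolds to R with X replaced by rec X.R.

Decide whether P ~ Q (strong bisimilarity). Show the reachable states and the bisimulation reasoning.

NO

LTS(P): 11 reachable states
  p0 = c.(b.(a.0 | b.0) | (b.0 + 0 | 0)\{c}) :: —c→ p1
  p1 = b.(a.0 | b.0) | (b.0 + 0 | 0)\{c} :: —b→ p2, —b→ p3
  p2 = a.0 | b.0 | (b.0 + 0 | 0)\{c} :: —a→ p4, —b→ p5, —b→ p6
  p3 = b.(a.0 | b.0) | 0\{c} :: —b→ p6
  p4 = 0 | b.0 | (b.0 + 0 | 0)\{c} :: —b→ p7, —b→ p8
  p5 = a.0 | 0 | (b.0 + 0 | 0)\{c} :: —a→ p7, —b→ p9
  p6 = a.0 | b.0 | 0\{c} :: —a→ p8, —b→ p9
  p7 = 0 | 0 | (b.0 + 0 | 0)\{c} :: —b→ p10
  p8 = 0 | b.0 | 0\{c} :: —b→ p10
  p9 = a.0 | 0 | 0\{c} :: —a→ p10
  p10 = 0 | 0 | 0\{c} :: (no moves)
LTS(Q): 11 reachable states
  q0 = c.(b.(a.0 | b.0) | (b.0 + 0 | 0 + a.0)\{c}) :: —c→ q1
  q1 = b.(a.0 | b.0) | (b.0 + 0 | 0 + a.0)\{c} :: —a→ q2, —b→ q2, —b→ q3
  q2 = b.(a.0 | b.0) | 0\{c} :: —b→ q4
  q3 = a.0 | b.0 | (b.0 + 0 | 0 + a.0)\{c} :: —a→ q4, —a→ q5, —b→ q4, —b→ q6
  q4 = a.0 | b.0 | 0\{c} :: —a→ q7, —b→ q8
  q5 = 0 | b.0 | (b.0 + 0 | 0 + a.0)\{c} :: —a→ q7, —b→ q7, —b→ q9
  q6 = a.0 | 0 | (b.0 + 0 | 0 + a.0)\{c} :: —a→ q8, —a→ q9, —b→ q8
  q7 = 0 | b.0 | 0\{c} :: —b→ q10
  q8 = a.0 | 0 | 0\{c} :: —a→ q10
  q9 = 0 | 0 | (b.0 + 0 | 0 + a.0)\{c} :: —a→ q10, —b→ q10
  q10 = 0 | 0 | 0\{c} :: (no moves)
Partition-refinement fixed point:
  B0 = {p0}
  B1 = {p1}
  B2 = {p2}
  B3 = {p4}
  B4 = {p7, p8, q7}
  B5 = {p10, q10}
  B6 = {p5, p6, q4}
  B7 = {p9, q8}
  B8 = {p3, q2}
  B9 = {q0}
  B10 = {q1}
  B11 = {q3}
  B12 = {q5}
  B13 = {q9}
  B14 = {q6}
p0 ∈ B0, q0 ∈ B9 → different blocks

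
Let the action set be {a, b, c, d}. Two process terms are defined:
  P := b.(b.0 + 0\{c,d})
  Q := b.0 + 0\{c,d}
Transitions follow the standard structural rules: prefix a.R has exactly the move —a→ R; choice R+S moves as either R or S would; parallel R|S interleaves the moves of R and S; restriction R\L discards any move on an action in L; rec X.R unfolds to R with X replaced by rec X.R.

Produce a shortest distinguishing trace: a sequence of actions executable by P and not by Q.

bb

LTS(P): 3 reachable states
  s0 = b.(b.0 + 0\{c,d}) has moves -b-> s1
  s1 = b.0 + 0\{c,d} has moves -b-> s2
  s2 = 0 has moves ·
LTS(Q): 2 reachable states
  t0 = b.0 + 0\{c,d} has moves -b-> t1
  t1 = 0 has moves ·
Executing bb from P (initial set {s0}):
  after b @ step 1: {s1}
  after b @ step 2: {s2}
  — P admits the full trace.
Executing bb from Q (initial set {t0}):
  after b @ step 1: {t1}
  after b @ step 2: ∅ (Q stuck)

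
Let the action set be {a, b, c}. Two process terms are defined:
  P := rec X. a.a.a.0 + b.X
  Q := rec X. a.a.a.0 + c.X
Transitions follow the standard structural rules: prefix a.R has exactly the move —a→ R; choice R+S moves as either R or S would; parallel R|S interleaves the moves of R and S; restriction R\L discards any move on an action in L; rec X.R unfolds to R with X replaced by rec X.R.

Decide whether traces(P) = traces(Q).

traces(P) ≠ traces(Q) — witness ⟨b⟩

Reachable graph of P (4 states):
  u0 = rec X. a.a.a.0 + b.X has moves ··a··> u1, ··b··> u0
  u1 = a.a.0 has moves ··a··> u2
  u2 = a.0 has moves ··a··> u3
  u3 = 0 has moves (no moves)
Reachable graph of Q (4 states):
  v0 = rec X. a.a.a.0 + c.X has moves ··a··> v1, ··c··> v0
  v1 = a.a.0 has moves ··a··> v2
  v2 = a.0 has moves ··a··> v3
  v3 = 0 has moves (no moves)
Executing b from P (initial set {u0}):
  after b @ step 1: {u0}
  P completes σ.
Executing b from Q (initial set {v0}):
  after b @ step 1: no successor for Q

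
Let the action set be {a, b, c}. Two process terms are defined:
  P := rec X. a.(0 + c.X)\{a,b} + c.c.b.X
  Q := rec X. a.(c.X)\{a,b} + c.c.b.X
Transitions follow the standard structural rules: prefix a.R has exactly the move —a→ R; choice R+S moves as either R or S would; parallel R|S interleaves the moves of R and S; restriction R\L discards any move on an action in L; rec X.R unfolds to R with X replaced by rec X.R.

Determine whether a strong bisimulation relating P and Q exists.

bisimilar

LTS(P): 7 reachable states
  u0 = rec X. a.(0 + c.X)\{a,b} + c.c.b.X :: —a→ u1, —c→ u2
  u1 = (0 + c.(rec X. a.(0 + c.X)\{a,b} + c.c.b.X))\{a,b} :: —c→ u3
  u2 = c.b.(rec X. a.(0 + c.X)\{a,b} + c.c.b.X) :: —c→ u4
  u3 = (rec X. a.(0 + c.X)\{a,b} + c.c.b.X)\{a,b} :: —c→ u5
  u4 = b.(rec X. a.(0 + c.X)\{a,b} + c.c.b.X) :: —b→ u0
  u5 = (c.b.(rec X. a.(0 + c.X)\{a,b} + c.c.b.X))\{a,b} :: —c→ u6
  u6 = (b.(rec X. a.(0 + c.X)\{a,b} + c.c.b.X))\{a,b} :: deadlocked
LTS(Q): 7 reachable states
  v0 = rec X. a.(c.X)\{a,b} + c.c.b.X :: —a→ v1, —c→ v2
  v1 = (c.(rec X. a.(c.X)\{a,b} + c.c.b.X))\{a,b} :: —c→ v3
  v2 = c.b.(rec X. a.(c.X)\{a,b} + c.c.b.X) :: —c→ v4
  v3 = (rec X. a.(c.X)\{a,b} + c.c.b.X)\{a,b} :: —c→ v5
  v4 = b.(rec X. a.(c.X)\{a,b} + c.c.b.X) :: —b→ v0
  v5 = (c.b.(rec X. a.(c.X)\{a,b} + c.c.b.X))\{a,b} :: —c→ v6
  v6 = (b.(rec X. a.(c.X)\{a,b} + c.c.b.X))\{a,b} :: deadlocked
Bisimilarity quotient blocks:
  B0 = {u0, v0}
  B1 = {u2, v2}
  B2 = {u4, v4}
  B3 = {u1, v1}
  B4 = {u3, v3}
  B5 = {u5, v5}
  B6 = {u6, v6}
u0 ∈ B0, v0 ∈ B0 → same block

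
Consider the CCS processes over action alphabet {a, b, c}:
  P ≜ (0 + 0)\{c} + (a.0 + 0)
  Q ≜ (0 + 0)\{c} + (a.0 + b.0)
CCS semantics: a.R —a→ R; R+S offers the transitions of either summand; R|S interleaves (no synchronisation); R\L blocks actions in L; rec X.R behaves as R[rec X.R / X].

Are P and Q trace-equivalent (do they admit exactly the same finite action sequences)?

trace-distinct — witness ⟨b⟩

Reachable graph of P (2 states):
  u0 = (0 + 0)\{c} + (a.0 + 0) :: =a=> u1
  u1 = 0 :: stopped
Reachable graph of Q (2 states):
  v0 = (0 + 0)\{c} + (a.0 + b.0) :: =a=> v1, =b=> v1
  v1 = 0 :: stopped
Executing b from Q (initial set {v0}):
  after b @ step 1: {v1}
  ✓ Q
Executing b from P (initial set {u0}):
  after b @ step 1: ∅ (P stuck)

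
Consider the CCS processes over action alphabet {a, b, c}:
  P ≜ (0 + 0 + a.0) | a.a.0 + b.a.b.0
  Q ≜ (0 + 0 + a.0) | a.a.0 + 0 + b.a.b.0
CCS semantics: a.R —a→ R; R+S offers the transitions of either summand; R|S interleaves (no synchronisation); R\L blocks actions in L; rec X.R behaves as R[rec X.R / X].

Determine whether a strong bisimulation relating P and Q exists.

LTS(P): 9 reachable states
  m0 = (0 + 0 + a.0) | a.a.0 + b.a.b.0 → -a-> m1, -a-> m2, -b-> m3
  m1 = (0 + 0 + a.0) | a.0 → -a-> m4, -a-> m5
  m2 = 0 | a.a.0 → -a-> m5
  m3 = a.b.0 → -a-> m6
  m4 = (0 + 0 + a.0) | 0 → -a-> m7
  m5 = 0 | a.0 → -a-> m7
  m6 = b.0 → -b-> m8
  m7 = 0 | 0 → stopped
  m8 = 0 → stopped
LTS(Q): 9 reachable states
  n0 = (0 + 0 + a.0) | a.a.0 + 0 + b.a.b.0 → -a-> n1, -a-> n2, -b-> n3
  n1 = (0 + 0 + a.0) | a.0 → -a-> n4, -a-> n5
  n2 = 0 | a.a.0 → -a-> n5
  n3 = a.b.0 → -a-> n6
  n4 = (0 + 0 + a.0) | 0 → -a-> n7
  n5 = 0 | a.0 → -a-> n7
  n6 = b.0 → -b-> n8
  n7 = 0 | 0 → stopped
  n8 = 0 → stopped
Coarsest stable partition (strong bisimilarity classes):
  B0 = {m0, n0}
  B1 = {m1, m2, n1, n2}
  B2 = {m4, m5, n4, n5}
  B3 = {m7, m8, n7, n8}
  B4 = {m3, n3}
  B5 = {m6, n6}
m0 ∈ B0, n0 ∈ B0 → same block

YES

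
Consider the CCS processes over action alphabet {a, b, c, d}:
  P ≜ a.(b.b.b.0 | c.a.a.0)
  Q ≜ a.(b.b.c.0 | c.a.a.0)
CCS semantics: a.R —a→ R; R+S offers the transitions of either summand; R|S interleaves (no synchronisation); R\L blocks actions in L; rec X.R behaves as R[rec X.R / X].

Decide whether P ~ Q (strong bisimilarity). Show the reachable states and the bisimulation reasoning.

not bisimilar

LTS(P): 17 reachable states
  u0 = a.(b.b.b.0 | c.a.a.0) → -a-> u1
  u1 = b.b.b.0 | c.a.a.0 → -b-> u2, -c-> u3
  u2 = b.b.0 | c.a.a.0 → -b-> u4, -c-> u5
  u3 = b.b.b.0 | a.a.0 → -a-> u6, -b-> u5
  u4 = b.0 | c.a.a.0 → -b-> u7, -c-> u8
  u5 = b.b.0 | a.a.0 → -a-> u9, -b-> u8
  u6 = b.b.b.0 | a.0 → -a-> u10, -b-> u9
  u7 = 0 | c.a.a.0 → -c-> u11
  u8 = b.0 | a.a.0 → -a-> u12, -b-> u11
  u9 = b.b.0 | a.0 → -a-> u13, -b-> u12
  u10 = b.b.b.0 | 0 → -b-> u13
  u11 = 0 | a.a.0 → -a-> u14
  u12 = b.0 | a.0 → -a-> u15, -b-> u14
  u13 = b.b.0 | 0 → -b-> u15
  u14 = 0 | a.0 → -a-> u16
  u15 = b.0 | 0 → -b-> u16
  u16 = 0 | 0 → deadlocked
LTS(Q): 17 reachable states
  v0 = a.(b.b.c.0 | c.a.a.0) → -a-> v1
  v1 = b.b.c.0 | c.a.a.0 → -b-> v2, -c-> v3
  v2 = b.c.0 | c.a.a.0 → -b-> v4, -c-> v5
  v3 = b.b.c.0 | a.a.0 → -a-> v6, -b-> v5
  v4 = c.0 | c.a.a.0 → -c-> v7, -c-> v8
  v5 = b.c.0 | a.a.0 → -a-> v9, -b-> v8
  v6 = b.b.c.0 | a.0 → -a-> v10, -b-> v9
  v7 = 0 | c.a.a.0 → -c-> v11
  v8 = c.0 | a.a.0 → -a-> v12, -c-> v11
  v9 = b.c.0 | a.0 → -a-> v13, -b-> v12
  v10 = b.b.c.0 | 0 → -b-> v13
  v11 = 0 | a.a.0 → -a-> v14
  v12 = c.0 | a.0 → -a-> v15, -c-> v14
  v13 = b.c.0 | 0 → -b-> v15
  v14 = 0 | a.0 → -a-> v16
  v15 = c.0 | 0 → -c-> v16
  v16 = 0 | 0 → deadlocked
Coarsest stable partition (strong bisimilarity classes):
  B0 = {u0}
  B1 = {u1}
  B2 = {u2}
  B3 = {u4}
  B4 = {u7, v7}
  B5 = {u11, v11}
  B6 = {u14, v14}
  B7 = {u16, v16}
  B8 = {u8}
  B9 = {u12}
  B10 = {u15}
  B11 = {u5}
  B12 = {u9}
  B13 = {u13}
  B14 = {u3}
  B15 = {u6}
  B16 = {u10}
  B17 = {v0}
  B18 = {v1}
  B19 = {v3}
  B20 = {v5}
  B21 = {v9}
  B22 = {v12}
  B23 = {v15}
  B24 = {v13}
  B25 = {v8}
  B26 = {v6}
  B27 = {v10}
  B28 = {v2}
  B29 = {v4}
u0 ∈ B0, v0 ∈ B17 → different blocks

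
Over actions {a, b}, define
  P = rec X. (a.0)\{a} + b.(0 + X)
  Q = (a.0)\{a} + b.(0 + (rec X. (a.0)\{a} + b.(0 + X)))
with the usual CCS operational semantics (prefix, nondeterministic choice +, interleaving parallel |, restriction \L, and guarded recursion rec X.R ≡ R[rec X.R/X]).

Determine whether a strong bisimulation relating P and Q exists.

YES

Reachable graph of P (2 states):
  p0 = rec X. (a.0)\{a} + b.(0 + X) ⊢ =b=> p1
  p1 = 0 + (rec X. (a.0)\{a} + b.(0 + X)) ⊢ =b=> p1
Reachable graph of Q (2 states):
  q0 = (a.0)\{a} + b.(0 + (rec X. (a.0)\{a} + b.(0 + X))) ⊢ =b=> q1
  q1 = 0 + (rec X. (a.0)\{a} + b.(0 + X)) ⊢ =b=> q1
Partition-refinement fixed point:
  B0 = {p0, p1, q0, q1}
p0 ∈ B0, q0 ∈ B0 → same block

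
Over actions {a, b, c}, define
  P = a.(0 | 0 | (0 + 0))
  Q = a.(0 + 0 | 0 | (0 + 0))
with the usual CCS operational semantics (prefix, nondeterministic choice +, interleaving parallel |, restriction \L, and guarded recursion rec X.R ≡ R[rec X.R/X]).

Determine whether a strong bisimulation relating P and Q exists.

P ~ Q

P's transition system — 2 states:
  s0 = a.(0 | 0 | (0 + 0)) → —a→ s1
  s1 = 0 | 0 | (0 + 0) → (no moves)
Q's transition system — 2 states:
  t0 = a.(0 + 0 | 0 | (0 + 0)) → —a→ t1
  t1 = 0 + 0 | 0 | (0 + 0) → (no moves)
Bisimilarity quotient blocks:
  B0 = {s0, t0}
  B1 = {s1, t1}
s0 ∈ B0, t0 ∈ B0 → same block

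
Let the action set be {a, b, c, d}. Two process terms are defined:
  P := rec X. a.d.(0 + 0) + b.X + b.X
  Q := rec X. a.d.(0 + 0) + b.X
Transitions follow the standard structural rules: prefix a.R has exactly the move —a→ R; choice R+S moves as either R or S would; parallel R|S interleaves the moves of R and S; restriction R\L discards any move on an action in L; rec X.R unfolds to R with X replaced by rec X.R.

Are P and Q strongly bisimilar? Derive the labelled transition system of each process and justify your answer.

LTS(P): 3 reachable states
  m0 = rec X. a.d.(0 + 0) + b.X + b.X | --a--▸ m1, --b--▸ m0
  m1 = d.(0 + 0) | --d--▸ m2
  m2 = 0 + 0 | ·
LTS(Q): 3 reachable states
  n0 = rec X. a.d.(0 + 0) + b.X | --a--▸ n1, --b--▸ n0
  n1 = d.(0 + 0) | --d--▸ n2
  n2 = 0 + 0 | ·
Coarsest stable partition (strong bisimilarity classes):
  B0 = {m0, n0}
  B1 = {m1, n1}
  B2 = {m2, n2}
m0 ∈ B0, n0 ∈ B0 → same block

YES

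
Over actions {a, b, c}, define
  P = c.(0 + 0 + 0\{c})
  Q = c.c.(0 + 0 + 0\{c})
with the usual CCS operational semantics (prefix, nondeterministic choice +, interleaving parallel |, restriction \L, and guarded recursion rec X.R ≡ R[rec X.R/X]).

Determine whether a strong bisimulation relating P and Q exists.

LTS(P): 2 reachable states
  s0 = c.(0 + 0 + 0\{c}) → —c→ s1
  s1 = 0 + 0 + 0\{c} → stopped
LTS(Q): 3 reachable states
  t0 = c.c.(0 + 0 + 0\{c}) → —c→ t1
  t1 = c.(0 + 0 + 0\{c}) → —c→ t2
  t2 = 0 + 0 + 0\{c} → stopped
Bisimilarity quotient blocks:
  B0 = {s0, t1}
  B1 = {s1, t2}
  B2 = {t0}
s0 ∈ B0, t0 ∈ B2 → different blocks

NO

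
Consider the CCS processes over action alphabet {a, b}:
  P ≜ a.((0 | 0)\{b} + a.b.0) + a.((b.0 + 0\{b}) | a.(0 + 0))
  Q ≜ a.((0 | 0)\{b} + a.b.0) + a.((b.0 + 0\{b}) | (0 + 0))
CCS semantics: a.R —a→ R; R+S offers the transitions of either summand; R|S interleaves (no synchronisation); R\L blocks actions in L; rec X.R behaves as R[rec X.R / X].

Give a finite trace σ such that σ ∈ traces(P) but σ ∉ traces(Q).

aba

LTS(P): 8 reachable states
  s0 = a.((0 | 0)\{b} + a.b.0) + a.((b.0 + 0\{b}) | a.(0 + 0)) ⊢ =a=> s1, =a=> s2
  s1 = (0 | 0)\{b} + a.b.0 ⊢ =a=> s3
  s2 = (b.0 + 0\{b}) | a.(0 + 0) ⊢ =a=> s4, =b=> s5
  s3 = b.0 ⊢ =b=> s6
  s4 = (b.0 + 0\{b}) | (0 + 0) ⊢ =b=> s7
  s5 = 0 | a.(0 + 0) ⊢ =a=> s7
  s6 = 0 ⊢ stopped
  s7 = 0 | (0 + 0) ⊢ stopped
LTS(Q): 6 reachable states
  t0 = a.((0 | 0)\{b} + a.b.0) + a.((b.0 + 0\{b}) | (0 + 0)) ⊢ =a=> t1, =a=> t2
  t1 = (0 | 0)\{b} + a.b.0 ⊢ =a=> t3
  t2 = (b.0 + 0\{b}) | (0 + 0) ⊢ =b=> t4
  t3 = b.0 ⊢ =b=> t5
  t4 = 0 | (0 + 0) ⊢ stopped
  t5 = 0 ⊢ stopped
Executing aba from P (initial set {s0}):
  [1] a ⇒ {s1, s2}
  [2] b ⇒ {s5}
  [3] a ⇒ {s7}
  ✓ P
Executing aba from Q (initial set {t0}):
  [1] a ⇒ {t1, t2}
  [2] b ⇒ {t4}
  [3] a ⇒ no successor for Q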